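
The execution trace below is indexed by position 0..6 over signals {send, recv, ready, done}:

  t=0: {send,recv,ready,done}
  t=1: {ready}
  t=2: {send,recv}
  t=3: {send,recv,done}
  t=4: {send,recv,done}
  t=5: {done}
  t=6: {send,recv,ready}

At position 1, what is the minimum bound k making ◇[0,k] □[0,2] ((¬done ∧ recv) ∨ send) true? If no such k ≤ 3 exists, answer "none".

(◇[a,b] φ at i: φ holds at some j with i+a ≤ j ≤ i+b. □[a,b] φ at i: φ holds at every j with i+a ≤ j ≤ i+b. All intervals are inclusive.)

1

Scan j = 1,2,… for □[0,2] ((¬done ∧ recv) ∨ send):
  j=1: fails
  j=2: holds
First hit at j=2, so smallest k = 2-1 = 1.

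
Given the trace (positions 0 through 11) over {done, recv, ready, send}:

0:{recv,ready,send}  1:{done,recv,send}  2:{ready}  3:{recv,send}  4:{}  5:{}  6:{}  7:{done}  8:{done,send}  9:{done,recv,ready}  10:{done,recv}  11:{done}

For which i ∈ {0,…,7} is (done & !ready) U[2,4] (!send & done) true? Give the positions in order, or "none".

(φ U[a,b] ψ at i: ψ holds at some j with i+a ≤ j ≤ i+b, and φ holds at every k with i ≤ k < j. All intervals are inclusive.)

Evaluate at each i in [0,7]:
  i=0: ✗ (no rhs in [2,4])
  i=1: ✗ (no rhs in [3,5])
  i=2: ✗ (no rhs in [4,6])
  i=3: ✗ (lhs fails at k=3 before rhs at j=7)
  i=4: ✗ (lhs fails at k=4 before rhs at j=7)
  i=5: ✗ (lhs fails at k=5 before rhs at j=7)
  i=6: ✗ (lhs fails at k=6 before rhs at j=9)
  i=7: ✓ (rhs at j=9; lhs holds on [7,8])

7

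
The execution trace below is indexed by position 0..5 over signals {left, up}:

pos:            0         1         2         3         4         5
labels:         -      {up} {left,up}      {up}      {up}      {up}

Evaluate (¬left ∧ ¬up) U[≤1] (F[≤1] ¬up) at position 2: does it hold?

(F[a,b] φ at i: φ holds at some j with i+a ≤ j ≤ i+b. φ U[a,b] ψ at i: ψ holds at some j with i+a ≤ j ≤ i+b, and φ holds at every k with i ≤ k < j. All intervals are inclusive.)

Need some j in [2,3] with F[≤1] ¬up, and (¬left ∧ ¬up) at every k in [2,j-1].
  j=2: F[≤1] ¬up — fails (none in [2,3]).
  j=3: F[≤1] ¬up — fails (none in [3,4]).
No j in the window works → until fails.

No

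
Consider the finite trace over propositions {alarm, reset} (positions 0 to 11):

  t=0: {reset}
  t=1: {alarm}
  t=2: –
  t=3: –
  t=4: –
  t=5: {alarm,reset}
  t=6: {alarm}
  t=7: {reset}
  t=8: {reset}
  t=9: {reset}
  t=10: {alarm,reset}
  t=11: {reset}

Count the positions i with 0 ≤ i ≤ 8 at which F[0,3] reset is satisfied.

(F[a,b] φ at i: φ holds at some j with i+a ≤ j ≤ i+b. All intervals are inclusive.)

8

Evaluate at each i in [0,8]:
  i=0: ✓ (witness j=0)
  i=1: ✗ (none in [1,4])
  i=2: ✓ (witness j=5)
  i=3: ✓ (witness j=5)
  i=4: ✓ (witness j=5)
  i=5: ✓ (witness j=5)
  i=6: ✓ (witness j=7)
  i=7: ✓ (witness j=7)
  i=8: ✓ (witness j=8)
Positions where it holds: {0, 2, 3, 4, 5, 6, 7, 8} → 8.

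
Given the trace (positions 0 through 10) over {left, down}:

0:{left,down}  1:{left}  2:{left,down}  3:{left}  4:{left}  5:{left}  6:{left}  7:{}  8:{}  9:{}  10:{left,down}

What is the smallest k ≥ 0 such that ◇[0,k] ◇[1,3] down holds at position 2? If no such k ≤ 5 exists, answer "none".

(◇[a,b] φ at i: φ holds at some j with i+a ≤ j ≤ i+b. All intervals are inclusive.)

Scan j = 2,3,… for ◇[1,3] down:
  j=2: fails
  j=3: fails
  j=4: fails
  j=5: fails
  j=6: fails
  j=7: holds
First hit at j=7, so smallest k = 7-2 = 5.

5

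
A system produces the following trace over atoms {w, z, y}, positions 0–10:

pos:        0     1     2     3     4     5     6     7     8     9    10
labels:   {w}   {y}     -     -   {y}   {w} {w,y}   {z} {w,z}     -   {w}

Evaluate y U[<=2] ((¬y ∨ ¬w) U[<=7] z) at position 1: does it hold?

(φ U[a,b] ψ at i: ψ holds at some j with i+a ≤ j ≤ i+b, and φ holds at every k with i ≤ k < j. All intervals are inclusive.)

No

Need some j in [1,3] with ((¬y ∨ ¬w) U[<=7] z), and y at every k in [1,j-1].
  j=1: ((¬y ∨ ¬w) U[<=7] z) — fails.
  j=2: ((¬y ∨ ¬w) U[<=7] z) — fails.
  j=3: ((¬y ∨ ¬w) U[<=7] z) — fails.
No j in the window works → until fails.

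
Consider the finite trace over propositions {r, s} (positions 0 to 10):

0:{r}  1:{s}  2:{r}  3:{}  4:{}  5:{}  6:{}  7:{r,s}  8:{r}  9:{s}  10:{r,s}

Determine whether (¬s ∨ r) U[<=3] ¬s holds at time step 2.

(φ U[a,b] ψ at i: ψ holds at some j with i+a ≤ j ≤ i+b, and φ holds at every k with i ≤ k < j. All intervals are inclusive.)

Need some j in [2,5] with ¬s, and (¬s ∨ r) at every k in [2,j-1].
  j=2: ¬s holds; no prefix to check → satisfied.

True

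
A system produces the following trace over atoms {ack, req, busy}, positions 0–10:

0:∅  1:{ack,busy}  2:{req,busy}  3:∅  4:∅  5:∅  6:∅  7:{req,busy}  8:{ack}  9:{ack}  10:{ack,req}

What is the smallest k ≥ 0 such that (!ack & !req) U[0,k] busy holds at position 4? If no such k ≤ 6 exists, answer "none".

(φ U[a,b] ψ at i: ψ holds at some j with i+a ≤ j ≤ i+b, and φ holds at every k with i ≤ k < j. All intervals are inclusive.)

3

Need earliest j ≥ 4 with busy, and (!ack & !req) at every k in [4,j-1].
  j=4: rhs fails.
  j=5: rhs fails.
  j=6: rhs fails.
  j=7: rhs holds; lhs holds on [4,6]. k = 3.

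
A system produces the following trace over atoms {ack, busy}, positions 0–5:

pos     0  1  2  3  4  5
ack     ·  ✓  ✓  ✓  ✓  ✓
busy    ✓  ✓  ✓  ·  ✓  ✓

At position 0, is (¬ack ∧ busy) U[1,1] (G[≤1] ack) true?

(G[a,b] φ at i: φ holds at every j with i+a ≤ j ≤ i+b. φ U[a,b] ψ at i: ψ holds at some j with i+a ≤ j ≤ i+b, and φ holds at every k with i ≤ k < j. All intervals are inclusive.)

Need some j in [1,1] with G[≤1] ack, and (¬ack ∧ busy) at every k in [0,j-1].
  j=1: G[≤1] ack holds; (¬ack ∧ busy) holds at every k in [0,0] → satisfied.

Holds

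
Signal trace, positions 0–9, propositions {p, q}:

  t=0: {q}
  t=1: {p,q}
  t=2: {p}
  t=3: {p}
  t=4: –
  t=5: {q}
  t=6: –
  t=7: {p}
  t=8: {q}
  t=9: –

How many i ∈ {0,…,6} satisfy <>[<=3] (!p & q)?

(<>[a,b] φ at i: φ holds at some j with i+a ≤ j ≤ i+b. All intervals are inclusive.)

6

Evaluate at each i in [0,6]:
  i=0: ✓ (witness j=0)
  i=1: ✗ (none in [1,4])
  i=2: ✓ (witness j=5)
  i=3: ✓ (witness j=5)
  i=4: ✓ (witness j=5)
  i=5: ✓ (witness j=5)
  i=6: ✓ (witness j=8)
Positions where it holds: {0, 2, 3, 4, 5, 6} → 6.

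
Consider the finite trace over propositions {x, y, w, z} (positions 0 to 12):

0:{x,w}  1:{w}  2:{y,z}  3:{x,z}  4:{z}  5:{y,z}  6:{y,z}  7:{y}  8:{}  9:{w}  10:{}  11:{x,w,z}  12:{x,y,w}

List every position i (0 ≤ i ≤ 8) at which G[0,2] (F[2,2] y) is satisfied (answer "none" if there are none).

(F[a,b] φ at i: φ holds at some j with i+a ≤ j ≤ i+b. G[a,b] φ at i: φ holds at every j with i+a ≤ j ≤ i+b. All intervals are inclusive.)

3

Evaluate at each i in [0,8]:
  i=0: ✗ (fails at j=1)
  i=1: ✗ (fails at j=1)
  i=2: ✗ (fails at j=2)
  i=3: ✓ (all of [3,5])
  i=4: ✗ (fails at j=6)
  i=5: ✗ (fails at j=6)
  i=6: ✗ (fails at j=6)
  i=7: ✗ (fails at j=7)
  i=8: ✗ (fails at j=8)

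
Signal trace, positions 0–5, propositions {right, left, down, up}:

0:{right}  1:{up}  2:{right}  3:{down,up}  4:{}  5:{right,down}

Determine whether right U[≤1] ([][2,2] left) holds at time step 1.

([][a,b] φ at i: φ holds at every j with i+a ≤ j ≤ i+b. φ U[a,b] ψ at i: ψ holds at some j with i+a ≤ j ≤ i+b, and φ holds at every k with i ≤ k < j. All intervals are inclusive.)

Need some j in [1,2] with [][2,2] left, and right at every k in [1,j-1].
  j=1: [][2,2] left — fails at 3.
  j=2: [][2,2] left — fails at 4.
No j in the window works → until fails.

Does not hold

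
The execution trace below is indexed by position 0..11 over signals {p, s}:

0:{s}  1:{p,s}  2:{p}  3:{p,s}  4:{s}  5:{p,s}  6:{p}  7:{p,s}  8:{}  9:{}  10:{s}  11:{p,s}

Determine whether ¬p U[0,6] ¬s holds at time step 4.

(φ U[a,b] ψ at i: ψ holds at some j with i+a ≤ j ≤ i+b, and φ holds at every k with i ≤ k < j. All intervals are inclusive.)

Does not hold

Need some j in [4,10] with ¬s, and ¬p at every k in [4,j-1].
  j=4: ¬s false.
  j=5: ¬s false.
  j=6: ¬s holds, but ¬p fails at k=5 → not this j.
  j=7: ¬s false.
  j=8: ¬s holds, but ¬p fails at k=5 → not this j.
  j=9: ¬s holds, but ¬p fails at k=5 → not this j.
  j=10: ¬s false.
No j in the window works → until fails.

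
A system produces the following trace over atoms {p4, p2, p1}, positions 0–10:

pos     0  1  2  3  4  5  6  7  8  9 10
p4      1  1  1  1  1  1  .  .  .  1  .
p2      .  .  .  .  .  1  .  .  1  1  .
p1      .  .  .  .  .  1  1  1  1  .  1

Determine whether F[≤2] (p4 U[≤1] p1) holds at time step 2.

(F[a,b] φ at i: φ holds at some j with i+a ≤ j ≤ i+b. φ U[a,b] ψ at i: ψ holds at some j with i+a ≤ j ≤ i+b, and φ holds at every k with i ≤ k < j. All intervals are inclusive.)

Check (p4 U[≤1] p1) at each j in [2,4]:
  j=2: fails
  j=3: fails
  j=4: holds
Found at j=4 → formula holds.

True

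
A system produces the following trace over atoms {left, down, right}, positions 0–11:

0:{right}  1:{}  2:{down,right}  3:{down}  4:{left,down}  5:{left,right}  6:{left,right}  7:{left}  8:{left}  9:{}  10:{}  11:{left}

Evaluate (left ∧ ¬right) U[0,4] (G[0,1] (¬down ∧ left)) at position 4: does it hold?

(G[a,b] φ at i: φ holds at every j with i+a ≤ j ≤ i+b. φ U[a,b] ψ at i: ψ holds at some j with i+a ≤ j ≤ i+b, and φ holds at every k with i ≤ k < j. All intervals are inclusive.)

Need some j in [4,8] with G[0,1] (¬down ∧ left), and (left ∧ ¬right) at every k in [4,j-1].
  j=4: G[0,1] (¬down ∧ left) — fails at 4.
  j=5: G[0,1] (¬down ∧ left) holds; (left ∧ ¬right) holds at every k in [4,4] → satisfied.

Yes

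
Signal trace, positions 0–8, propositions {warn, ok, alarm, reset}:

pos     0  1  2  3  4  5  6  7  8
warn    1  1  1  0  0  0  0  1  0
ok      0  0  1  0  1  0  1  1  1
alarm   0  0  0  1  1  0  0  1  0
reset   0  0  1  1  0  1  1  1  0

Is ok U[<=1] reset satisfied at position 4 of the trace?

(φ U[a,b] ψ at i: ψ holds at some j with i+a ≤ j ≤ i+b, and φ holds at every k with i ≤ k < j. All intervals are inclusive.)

Need some j in [4,5] with reset, and ok at every k in [4,j-1].
  j=4: reset false.
  j=5: reset holds; ok holds at every k in [4,4] → satisfied.

Holds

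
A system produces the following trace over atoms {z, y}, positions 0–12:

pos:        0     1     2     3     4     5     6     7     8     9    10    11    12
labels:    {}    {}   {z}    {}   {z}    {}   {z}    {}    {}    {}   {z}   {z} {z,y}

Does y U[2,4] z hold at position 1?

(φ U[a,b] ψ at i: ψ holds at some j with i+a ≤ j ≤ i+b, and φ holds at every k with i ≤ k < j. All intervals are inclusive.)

False

Need some j in [3,5] with z, and y at every k in [1,j-1].
  j=3: z false.
  j=4: z holds, but y fails at k=1 → not this j.
  j=5: z false.
No j in the window works → until fails.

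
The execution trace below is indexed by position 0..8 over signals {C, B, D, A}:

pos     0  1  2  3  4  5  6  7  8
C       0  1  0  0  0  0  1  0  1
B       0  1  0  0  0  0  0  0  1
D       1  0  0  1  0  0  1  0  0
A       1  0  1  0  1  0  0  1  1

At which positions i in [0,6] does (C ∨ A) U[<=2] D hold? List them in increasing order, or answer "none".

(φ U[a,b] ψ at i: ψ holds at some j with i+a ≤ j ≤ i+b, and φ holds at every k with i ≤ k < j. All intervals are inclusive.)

0, 1, 2, 3, 6

Evaluate at each i in [0,6]:
  i=0: ✓ (rhs at j=0)
  i=1: ✓ (rhs at j=3; lhs holds on [1,2])
  i=2: ✓ (rhs at j=3; lhs holds on [2,2])
  i=3: ✓ (rhs at j=3)
  i=4: ✗ (lhs fails at k=5 before rhs at j=6)
  i=5: ✗ (lhs fails at k=5 before rhs at j=6)
  i=6: ✓ (rhs at j=6)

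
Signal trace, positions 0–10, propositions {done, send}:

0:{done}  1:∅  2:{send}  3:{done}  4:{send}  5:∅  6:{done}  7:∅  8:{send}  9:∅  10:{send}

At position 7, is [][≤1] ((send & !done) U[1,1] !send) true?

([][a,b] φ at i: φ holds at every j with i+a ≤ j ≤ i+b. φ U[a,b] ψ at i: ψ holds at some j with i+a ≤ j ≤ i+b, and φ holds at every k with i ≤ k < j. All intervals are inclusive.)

No

Check ((send & !done) U[1,1] !send) at every j in [7,8]:
  j=7: fails
  j=8: holds
Fails at j=7 → formula fails.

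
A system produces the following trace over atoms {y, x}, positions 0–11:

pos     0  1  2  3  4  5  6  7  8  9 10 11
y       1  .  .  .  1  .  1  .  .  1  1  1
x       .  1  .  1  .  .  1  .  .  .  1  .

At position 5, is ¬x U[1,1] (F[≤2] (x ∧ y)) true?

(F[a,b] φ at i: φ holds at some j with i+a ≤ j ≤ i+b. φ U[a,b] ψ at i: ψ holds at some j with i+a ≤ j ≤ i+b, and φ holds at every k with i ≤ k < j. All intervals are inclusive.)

Need some j in [6,6] with F[≤2] (x ∧ y), and ¬x at every k in [5,j-1].
  j=6: F[≤2] (x ∧ y) holds; ¬x holds at every k in [5,5] → satisfied.

True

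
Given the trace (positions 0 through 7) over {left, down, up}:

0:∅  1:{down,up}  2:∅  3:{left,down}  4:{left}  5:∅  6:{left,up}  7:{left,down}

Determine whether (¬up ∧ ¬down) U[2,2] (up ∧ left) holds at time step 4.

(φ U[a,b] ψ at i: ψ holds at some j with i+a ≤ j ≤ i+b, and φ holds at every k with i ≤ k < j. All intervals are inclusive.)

Need some j in [6,6] with (up ∧ left), and (¬up ∧ ¬down) at every k in [4,j-1].
  j=6: (up ∧ left) holds; (¬up ∧ ¬down) holds at every k in [4,5] → satisfied.

Holds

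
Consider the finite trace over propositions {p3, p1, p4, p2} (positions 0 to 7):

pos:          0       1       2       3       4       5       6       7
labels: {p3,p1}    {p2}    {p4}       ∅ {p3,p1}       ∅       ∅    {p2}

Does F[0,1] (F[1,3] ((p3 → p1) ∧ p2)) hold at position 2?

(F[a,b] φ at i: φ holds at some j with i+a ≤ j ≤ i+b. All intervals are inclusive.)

Check F[1,3] ((p3 → p1) ∧ p2) at each j in [2,3]:
  j=2: fails (none in [3,5])
  j=3: fails (none in [4,6])
No position in the window satisfies it → formula fails.

Does not hold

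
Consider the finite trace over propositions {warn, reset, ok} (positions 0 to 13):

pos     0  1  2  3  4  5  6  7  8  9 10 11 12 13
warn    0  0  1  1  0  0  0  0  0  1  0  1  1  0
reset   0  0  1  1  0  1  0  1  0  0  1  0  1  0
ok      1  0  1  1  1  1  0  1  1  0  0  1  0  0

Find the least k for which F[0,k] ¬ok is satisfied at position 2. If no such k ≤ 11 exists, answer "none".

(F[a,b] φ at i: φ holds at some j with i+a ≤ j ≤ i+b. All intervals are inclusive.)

Scan j = 2,3,… for ¬ok:
  j=2: fails
  j=3: fails
  j=4: fails
  j=5: fails
  j=6: holds
First hit at j=6, so smallest k = 6-2 = 4.

4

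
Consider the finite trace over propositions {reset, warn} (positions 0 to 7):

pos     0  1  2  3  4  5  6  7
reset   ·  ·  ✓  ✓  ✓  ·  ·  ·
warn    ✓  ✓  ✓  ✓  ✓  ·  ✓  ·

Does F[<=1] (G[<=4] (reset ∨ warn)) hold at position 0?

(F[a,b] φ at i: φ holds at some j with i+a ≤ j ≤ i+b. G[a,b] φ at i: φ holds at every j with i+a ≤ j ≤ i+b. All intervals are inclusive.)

Check G[<=4] (reset ∨ warn) at each j in [0,1]:
  j=0: holds on [0,4]
  j=1: fails at 5
Found at j=0 → formula holds.

Holds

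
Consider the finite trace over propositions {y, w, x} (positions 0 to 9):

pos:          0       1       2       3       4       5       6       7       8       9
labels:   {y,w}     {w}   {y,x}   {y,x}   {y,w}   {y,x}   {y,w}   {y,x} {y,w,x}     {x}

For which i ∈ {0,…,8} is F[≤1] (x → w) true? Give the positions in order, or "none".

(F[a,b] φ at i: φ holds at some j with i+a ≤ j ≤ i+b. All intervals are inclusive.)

0, 1, 3, 4, 5, 6, 7, 8

Evaluate at each i in [0,8]:
  i=0: ✓ (witness j=0)
  i=1: ✓ (witness j=1)
  i=2: ✗ (none in [2,3])
  i=3: ✓ (witness j=4)
  i=4: ✓ (witness j=4)
  i=5: ✓ (witness j=6)
  i=6: ✓ (witness j=6)
  i=7: ✓ (witness j=8)
  i=8: ✓ (witness j=8)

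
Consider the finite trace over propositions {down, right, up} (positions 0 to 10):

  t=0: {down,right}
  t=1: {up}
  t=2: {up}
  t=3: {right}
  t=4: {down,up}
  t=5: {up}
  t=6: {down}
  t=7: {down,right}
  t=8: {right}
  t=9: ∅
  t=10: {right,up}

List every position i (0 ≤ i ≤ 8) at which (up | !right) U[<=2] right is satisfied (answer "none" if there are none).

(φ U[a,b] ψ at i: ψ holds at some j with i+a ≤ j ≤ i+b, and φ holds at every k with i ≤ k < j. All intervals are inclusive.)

Evaluate at each i in [0,8]:
  i=0: ✓ (rhs at j=0)
  i=1: ✓ (rhs at j=3; lhs holds on [1,2])
  i=2: ✓ (rhs at j=3; lhs holds on [2,2])
  i=3: ✓ (rhs at j=3)
  i=4: ✗ (no rhs in [4,6])
  i=5: ✓ (rhs at j=7; lhs holds on [5,6])
  i=6: ✓ (rhs at j=7; lhs holds on [6,6])
  i=7: ✓ (rhs at j=7)
  i=8: ✓ (rhs at j=8)

0, 1, 2, 3, 5, 6, 7, 8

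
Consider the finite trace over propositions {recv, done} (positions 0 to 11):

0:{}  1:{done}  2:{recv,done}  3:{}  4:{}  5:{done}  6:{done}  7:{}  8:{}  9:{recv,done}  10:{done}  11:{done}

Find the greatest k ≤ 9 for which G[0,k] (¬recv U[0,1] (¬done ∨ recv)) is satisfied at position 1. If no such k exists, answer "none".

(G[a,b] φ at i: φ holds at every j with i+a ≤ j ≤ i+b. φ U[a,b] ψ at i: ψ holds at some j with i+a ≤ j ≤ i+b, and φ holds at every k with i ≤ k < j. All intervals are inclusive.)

3

(¬recv U[0,1] (¬done ∨ recv)) must hold from j=1 onward; find where it first fails.
  j=1: holds
  j=2: holds
  j=3: holds
  j=4: holds
  j=5: fails
Holds on [1,4], so largest k = 3.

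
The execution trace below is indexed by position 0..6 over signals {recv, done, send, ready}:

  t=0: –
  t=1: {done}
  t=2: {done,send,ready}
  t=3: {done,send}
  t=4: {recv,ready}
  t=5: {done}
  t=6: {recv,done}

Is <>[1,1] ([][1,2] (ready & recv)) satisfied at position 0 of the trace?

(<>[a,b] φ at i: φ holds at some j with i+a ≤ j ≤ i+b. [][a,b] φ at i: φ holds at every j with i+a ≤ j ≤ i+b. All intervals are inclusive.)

Does not hold

Check [][1,2] (ready & recv) at each j in [1,1]:
  j=1: fails at 2
No position in the window satisfies it → formula fails.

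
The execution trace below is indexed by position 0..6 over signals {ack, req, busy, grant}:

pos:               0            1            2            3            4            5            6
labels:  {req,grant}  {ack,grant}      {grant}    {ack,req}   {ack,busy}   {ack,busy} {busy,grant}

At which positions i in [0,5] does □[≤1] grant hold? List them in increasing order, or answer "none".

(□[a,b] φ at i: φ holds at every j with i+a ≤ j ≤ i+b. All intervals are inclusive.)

0, 1

Evaluate at each i in [0,5]:
  i=0: ✓ (all of [0,1])
  i=1: ✓ (all of [1,2])
  i=2: ✗ (fails at j=3)
  i=3: ✗ (fails at j=3)
  i=4: ✗ (fails at j=4)
  i=5: ✗ (fails at j=5)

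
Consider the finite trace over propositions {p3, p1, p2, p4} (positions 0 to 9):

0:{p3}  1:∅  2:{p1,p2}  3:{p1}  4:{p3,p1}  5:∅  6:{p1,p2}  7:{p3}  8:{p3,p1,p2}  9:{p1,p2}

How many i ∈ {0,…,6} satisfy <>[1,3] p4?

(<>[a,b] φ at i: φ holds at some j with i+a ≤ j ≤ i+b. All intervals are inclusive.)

Evaluate at each i in [0,6]:
  i=0: ✗ (none in [1,3])
  i=1: ✗ (none in [2,4])
  i=2: ✗ (none in [3,5])
  i=3: ✗ (none in [4,6])
  i=4: ✗ (none in [5,7])
  i=5: ✗ (none in [6,8])
  i=6: ✗ (none in [7,9])
Positions where it holds: {} → 0.

0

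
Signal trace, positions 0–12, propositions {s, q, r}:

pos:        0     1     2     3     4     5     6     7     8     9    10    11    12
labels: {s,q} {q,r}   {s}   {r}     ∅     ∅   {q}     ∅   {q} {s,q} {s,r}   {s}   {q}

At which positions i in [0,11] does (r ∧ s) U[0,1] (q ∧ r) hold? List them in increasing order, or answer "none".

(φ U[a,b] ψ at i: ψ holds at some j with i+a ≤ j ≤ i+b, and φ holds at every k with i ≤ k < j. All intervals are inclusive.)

1

Evaluate at each i in [0,11]:
  i=0: ✗ (lhs fails at k=0 before rhs at j=1)
  i=1: ✓ (rhs at j=1)
  i=2: ✗ (no rhs in [2,3])
  i=3: ✗ (no rhs in [3,4])
  i=4: ✗ (no rhs in [4,5])
  i=5: ✗ (no rhs in [5,6])
  i=6: ✗ (no rhs in [6,7])
  i=7: ✗ (no rhs in [7,8])
  i=8: ✗ (no rhs in [8,9])
  i=9: ✗ (no rhs in [9,10])
  i=10: ✗ (no rhs in [10,11])
  i=11: ✗ (no rhs in [11,12])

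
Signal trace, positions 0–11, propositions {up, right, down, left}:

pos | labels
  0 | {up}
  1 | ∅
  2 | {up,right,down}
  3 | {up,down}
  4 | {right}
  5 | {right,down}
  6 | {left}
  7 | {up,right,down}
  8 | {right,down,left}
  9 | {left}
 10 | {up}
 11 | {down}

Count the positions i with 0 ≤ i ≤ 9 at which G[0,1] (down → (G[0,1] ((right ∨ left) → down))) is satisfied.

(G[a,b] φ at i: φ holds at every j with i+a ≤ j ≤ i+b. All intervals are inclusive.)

Evaluate at each i in [0,9]:
  i=0: ✓ (all of [0,1])
  i=1: ✓ (all of [1,2])
  i=2: ✗ (fails at j=3)
  i=3: ✗ (fails at j=3)
  i=4: ✗ (fails at j=5)
  i=5: ✗ (fails at j=5)
  i=6: ✓ (all of [6,7])
  i=7: ✗ (fails at j=8)
  i=8: ✗ (fails at j=8)
  i=9: ✓ (all of [9,10])
Positions where it holds: {0, 1, 6, 9} → 4.

4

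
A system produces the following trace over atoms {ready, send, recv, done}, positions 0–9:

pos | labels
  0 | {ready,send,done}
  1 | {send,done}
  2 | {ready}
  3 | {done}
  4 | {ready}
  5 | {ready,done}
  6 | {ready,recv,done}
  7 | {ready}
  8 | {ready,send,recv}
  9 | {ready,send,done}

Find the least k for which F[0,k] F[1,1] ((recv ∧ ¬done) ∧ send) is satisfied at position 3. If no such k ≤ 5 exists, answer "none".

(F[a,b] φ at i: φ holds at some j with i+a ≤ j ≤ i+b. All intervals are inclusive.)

4

Scan j = 3,4,… for F[1,1] ((recv ∧ ¬done) ∧ send):
  j=3: fails
  j=4: fails
  j=5: fails
  j=6: fails
  j=7: holds
First hit at j=7, so smallest k = 7-3 = 4.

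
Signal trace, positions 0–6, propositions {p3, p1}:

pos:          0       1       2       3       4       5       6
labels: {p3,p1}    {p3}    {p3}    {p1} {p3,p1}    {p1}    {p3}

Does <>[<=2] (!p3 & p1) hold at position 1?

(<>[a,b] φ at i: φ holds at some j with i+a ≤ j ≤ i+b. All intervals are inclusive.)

Holds

Check (!p3 & p1) at each j in [1,3]:
  j=1: false
  j=2: false
  j=3: true
Found at j=3 → formula holds.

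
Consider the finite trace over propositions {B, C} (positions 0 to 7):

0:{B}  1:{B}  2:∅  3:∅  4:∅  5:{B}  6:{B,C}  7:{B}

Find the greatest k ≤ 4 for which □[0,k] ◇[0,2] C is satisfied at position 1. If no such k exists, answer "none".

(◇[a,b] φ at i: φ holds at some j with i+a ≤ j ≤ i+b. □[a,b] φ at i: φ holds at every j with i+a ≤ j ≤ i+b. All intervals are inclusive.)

◇[0,2] C must hold from j=1 onward; find where it first fails.
  j=1: fails → no k works.

none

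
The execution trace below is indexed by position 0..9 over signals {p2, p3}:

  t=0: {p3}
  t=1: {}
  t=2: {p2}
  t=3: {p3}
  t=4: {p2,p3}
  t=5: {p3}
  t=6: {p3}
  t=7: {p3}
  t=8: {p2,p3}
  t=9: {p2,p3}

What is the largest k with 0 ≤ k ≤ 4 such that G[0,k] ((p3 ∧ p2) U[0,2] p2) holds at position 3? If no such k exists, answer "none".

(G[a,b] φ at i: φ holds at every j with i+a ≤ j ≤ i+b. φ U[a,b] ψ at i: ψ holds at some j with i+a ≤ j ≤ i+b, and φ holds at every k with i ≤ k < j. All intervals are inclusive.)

((p3 ∧ p2) U[0,2] p2) must hold from j=3 onward; find where it first fails.
  j=3: fails → no k works.

none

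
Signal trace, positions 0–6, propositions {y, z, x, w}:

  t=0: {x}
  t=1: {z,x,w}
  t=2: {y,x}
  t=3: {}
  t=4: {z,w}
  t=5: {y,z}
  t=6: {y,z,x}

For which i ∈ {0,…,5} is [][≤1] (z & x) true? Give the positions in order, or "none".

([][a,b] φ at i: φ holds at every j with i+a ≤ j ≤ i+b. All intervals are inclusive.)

none

Evaluate at each i in [0,5]:
  i=0: ✗ (fails at j=0)
  i=1: ✗ (fails at j=2)
  i=2: ✗ (fails at j=2)
  i=3: ✗ (fails at j=3)
  i=4: ✗ (fails at j=4)
  i=5: ✗ (fails at j=5)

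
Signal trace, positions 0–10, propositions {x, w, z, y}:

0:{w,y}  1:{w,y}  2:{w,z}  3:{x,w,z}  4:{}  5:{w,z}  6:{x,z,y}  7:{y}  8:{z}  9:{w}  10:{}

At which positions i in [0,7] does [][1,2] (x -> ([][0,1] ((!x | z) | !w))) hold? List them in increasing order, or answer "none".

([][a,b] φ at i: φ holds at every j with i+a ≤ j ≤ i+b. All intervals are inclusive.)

Evaluate at each i in [0,7]:
  i=0: ✓ (all of [1,2])
  i=1: ✓ (all of [2,3])
  i=2: ✓ (all of [3,4])
  i=3: ✓ (all of [4,5])
  i=4: ✓ (all of [5,6])
  i=5: ✓ (all of [6,7])
  i=6: ✓ (all of [7,8])
  i=7: ✓ (all of [8,9])

0, 1, 2, 3, 4, 5, 6, 7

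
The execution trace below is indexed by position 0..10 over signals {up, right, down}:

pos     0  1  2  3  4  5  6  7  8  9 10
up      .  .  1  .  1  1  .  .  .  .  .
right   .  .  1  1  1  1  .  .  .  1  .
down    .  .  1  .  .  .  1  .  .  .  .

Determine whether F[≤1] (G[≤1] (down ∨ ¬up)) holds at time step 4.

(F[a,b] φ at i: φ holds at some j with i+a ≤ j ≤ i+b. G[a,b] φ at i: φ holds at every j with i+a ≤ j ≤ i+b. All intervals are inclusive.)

False

Check G[≤1] (down ∨ ¬up) at each j in [4,5]:
  j=4: fails at 4
  j=5: fails at 5
No position in the window satisfies it → formula fails.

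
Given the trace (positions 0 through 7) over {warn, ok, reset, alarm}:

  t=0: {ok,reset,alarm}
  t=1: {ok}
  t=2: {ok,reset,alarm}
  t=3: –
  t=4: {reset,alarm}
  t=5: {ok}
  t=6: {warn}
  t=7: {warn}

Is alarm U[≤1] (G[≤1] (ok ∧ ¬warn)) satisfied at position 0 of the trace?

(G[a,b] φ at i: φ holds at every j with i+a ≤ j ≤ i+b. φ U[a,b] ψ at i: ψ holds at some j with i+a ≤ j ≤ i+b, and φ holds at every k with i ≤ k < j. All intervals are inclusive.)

Yes

Need some j in [0,1] with G[≤1] (ok ∧ ¬warn), and alarm at every k in [0,j-1].
  j=0: G[≤1] (ok ∧ ¬warn) holds; no prefix to check → satisfied.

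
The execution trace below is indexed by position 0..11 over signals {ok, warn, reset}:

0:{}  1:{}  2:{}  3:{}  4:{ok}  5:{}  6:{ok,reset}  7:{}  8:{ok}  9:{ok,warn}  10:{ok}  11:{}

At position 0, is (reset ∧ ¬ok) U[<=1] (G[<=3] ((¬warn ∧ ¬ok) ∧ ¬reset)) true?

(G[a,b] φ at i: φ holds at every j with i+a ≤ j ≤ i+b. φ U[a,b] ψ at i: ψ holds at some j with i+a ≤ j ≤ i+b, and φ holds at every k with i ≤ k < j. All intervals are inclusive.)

Need some j in [0,1] with G[<=3] ((¬warn ∧ ¬ok) ∧ ¬reset), and (reset ∧ ¬ok) at every k in [0,j-1].
  j=0: G[<=3] ((¬warn ∧ ¬ok) ∧ ¬reset) holds; no prefix to check → satisfied.

Holds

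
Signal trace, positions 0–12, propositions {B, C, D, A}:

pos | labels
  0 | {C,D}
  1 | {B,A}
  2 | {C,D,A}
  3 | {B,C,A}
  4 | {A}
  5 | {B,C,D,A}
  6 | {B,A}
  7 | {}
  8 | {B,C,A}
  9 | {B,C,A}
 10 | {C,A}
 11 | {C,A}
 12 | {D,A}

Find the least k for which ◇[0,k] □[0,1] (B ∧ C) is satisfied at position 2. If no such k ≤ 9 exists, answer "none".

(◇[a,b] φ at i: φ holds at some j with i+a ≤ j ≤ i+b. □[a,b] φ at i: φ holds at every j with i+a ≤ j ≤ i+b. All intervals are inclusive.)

6

Scan j = 2,3,… for □[0,1] (B ∧ C):
  j=2: fails
  j=3: fails
  j=4: fails
  j=5: fails
  j=6: fails
  j=7: fails
  j=8: holds
First hit at j=8, so smallest k = 8-2 = 6.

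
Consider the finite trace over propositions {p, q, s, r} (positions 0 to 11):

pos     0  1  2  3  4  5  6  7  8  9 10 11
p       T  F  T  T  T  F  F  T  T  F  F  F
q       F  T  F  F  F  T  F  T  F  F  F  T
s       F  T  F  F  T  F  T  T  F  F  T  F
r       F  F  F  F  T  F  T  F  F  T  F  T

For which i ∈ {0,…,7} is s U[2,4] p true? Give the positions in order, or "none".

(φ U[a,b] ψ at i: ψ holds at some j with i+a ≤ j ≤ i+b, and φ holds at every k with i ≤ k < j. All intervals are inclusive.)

Evaluate at each i in [0,7]:
  i=0: ✗ (lhs fails at k=0 before rhs at j=2)
  i=1: ✗ (lhs fails at k=2 before rhs at j=3)
  i=2: ✗ (lhs fails at k=2 before rhs at j=4)
  i=3: ✗ (lhs fails at k=3 before rhs at j=7)
  i=4: ✗ (lhs fails at k=5 before rhs at j=7)
  i=5: ✗ (lhs fails at k=5 before rhs at j=7)
  i=6: ✓ (rhs at j=8; lhs holds on [6,7])
  i=7: ✗ (no rhs in [9,11])

6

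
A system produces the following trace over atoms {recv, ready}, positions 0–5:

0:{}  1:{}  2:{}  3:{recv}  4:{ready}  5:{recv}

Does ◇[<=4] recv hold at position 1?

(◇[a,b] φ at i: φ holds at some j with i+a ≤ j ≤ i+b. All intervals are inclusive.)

Check recv at each j in [1,5]:
  j=1: false
  j=2: false
  j=3: true
  j=4: false
  j=5: true
Found at j=3 → formula holds.

Holds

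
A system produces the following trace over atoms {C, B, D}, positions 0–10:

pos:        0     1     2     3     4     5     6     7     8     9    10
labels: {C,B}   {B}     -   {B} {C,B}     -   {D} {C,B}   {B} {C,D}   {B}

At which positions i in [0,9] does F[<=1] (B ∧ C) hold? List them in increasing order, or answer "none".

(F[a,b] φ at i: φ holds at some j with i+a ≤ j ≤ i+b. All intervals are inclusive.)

Evaluate at each i in [0,9]:
  i=0: ✓ (witness j=0)
  i=1: ✗ (none in [1,2])
  i=2: ✗ (none in [2,3])
  i=3: ✓ (witness j=4)
  i=4: ✓ (witness j=4)
  i=5: ✗ (none in [5,6])
  i=6: ✓ (witness j=7)
  i=7: ✓ (witness j=7)
  i=8: ✗ (none in [8,9])
  i=9: ✗ (none in [9,10])

0, 3, 4, 6, 7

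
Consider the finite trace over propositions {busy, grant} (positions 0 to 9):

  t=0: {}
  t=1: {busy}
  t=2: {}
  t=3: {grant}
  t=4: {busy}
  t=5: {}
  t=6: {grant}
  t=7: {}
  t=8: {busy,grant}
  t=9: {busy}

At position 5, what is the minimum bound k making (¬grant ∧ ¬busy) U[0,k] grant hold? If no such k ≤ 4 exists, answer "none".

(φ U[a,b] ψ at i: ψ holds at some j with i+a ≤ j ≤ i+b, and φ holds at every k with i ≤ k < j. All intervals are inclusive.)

Need earliest j ≥ 5 with grant, and (¬grant ∧ ¬busy) at every k in [5,j-1].
  j=5: rhs fails.
  j=6: rhs holds; lhs holds on [5,5]. k = 1.

1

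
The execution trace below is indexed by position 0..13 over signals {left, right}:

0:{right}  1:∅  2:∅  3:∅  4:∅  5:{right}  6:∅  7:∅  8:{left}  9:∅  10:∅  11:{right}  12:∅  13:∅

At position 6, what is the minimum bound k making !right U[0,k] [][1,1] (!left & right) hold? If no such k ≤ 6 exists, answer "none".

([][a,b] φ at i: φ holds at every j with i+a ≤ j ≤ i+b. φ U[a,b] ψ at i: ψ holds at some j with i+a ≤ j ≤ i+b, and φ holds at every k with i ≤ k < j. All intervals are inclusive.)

Need earliest j ≥ 6 with [][1,1] (!left & right), and !right at every k in [6,j-1].
  j=6: rhs fails.
  j=7: rhs fails.
  j=8: rhs fails.
  j=9: rhs fails.
  j=10: rhs holds; lhs holds on [6,9]. k = 4.

4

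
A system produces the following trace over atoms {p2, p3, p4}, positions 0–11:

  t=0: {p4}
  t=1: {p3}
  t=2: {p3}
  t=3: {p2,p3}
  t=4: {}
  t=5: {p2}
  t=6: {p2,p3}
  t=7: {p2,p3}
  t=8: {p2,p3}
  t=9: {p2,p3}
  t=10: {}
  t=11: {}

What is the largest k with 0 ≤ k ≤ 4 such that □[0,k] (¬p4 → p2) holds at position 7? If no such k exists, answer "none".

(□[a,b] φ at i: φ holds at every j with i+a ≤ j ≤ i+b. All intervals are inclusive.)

2

(¬p4 → p2) must hold from j=7 onward; find where it first fails.
  j=7: holds
  j=8: holds
  j=9: holds
  j=10: fails
Holds on [7,9], so largest k = 2.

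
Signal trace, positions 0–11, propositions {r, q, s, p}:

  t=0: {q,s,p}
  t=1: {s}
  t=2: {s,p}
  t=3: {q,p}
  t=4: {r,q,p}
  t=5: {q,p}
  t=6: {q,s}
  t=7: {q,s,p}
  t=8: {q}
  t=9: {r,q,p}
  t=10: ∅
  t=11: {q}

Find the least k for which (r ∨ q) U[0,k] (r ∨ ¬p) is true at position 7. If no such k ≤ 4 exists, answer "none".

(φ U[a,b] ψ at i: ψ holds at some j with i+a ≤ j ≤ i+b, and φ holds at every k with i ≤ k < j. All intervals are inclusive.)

Need earliest j ≥ 7 with (r ∨ ¬p), and (r ∨ q) at every k in [7,j-1].
  j=7: rhs fails.
  j=8: rhs holds; lhs holds on [7,7]. k = 1.

1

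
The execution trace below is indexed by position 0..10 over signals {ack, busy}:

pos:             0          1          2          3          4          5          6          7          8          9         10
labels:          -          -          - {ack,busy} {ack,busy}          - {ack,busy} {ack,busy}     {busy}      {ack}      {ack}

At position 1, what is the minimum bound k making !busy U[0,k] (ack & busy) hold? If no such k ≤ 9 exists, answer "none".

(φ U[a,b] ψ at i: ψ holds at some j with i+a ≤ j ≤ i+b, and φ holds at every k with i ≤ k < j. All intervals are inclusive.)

Need earliest j ≥ 1 with (ack & busy), and !busy at every k in [1,j-1].
  j=1: rhs fails.
  j=2: rhs fails.
  j=3: rhs holds; lhs holds on [1,2]. k = 2.

2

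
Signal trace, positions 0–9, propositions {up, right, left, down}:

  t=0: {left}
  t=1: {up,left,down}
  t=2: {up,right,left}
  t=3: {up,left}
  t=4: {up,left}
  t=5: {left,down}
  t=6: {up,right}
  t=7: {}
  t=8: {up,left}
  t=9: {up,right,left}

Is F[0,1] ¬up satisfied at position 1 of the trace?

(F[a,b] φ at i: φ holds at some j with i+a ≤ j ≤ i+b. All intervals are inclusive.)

Does not hold

Check ¬up at each j in [1,2]:
  j=1: false
  j=2: false
No position in the window satisfies it → formula fails.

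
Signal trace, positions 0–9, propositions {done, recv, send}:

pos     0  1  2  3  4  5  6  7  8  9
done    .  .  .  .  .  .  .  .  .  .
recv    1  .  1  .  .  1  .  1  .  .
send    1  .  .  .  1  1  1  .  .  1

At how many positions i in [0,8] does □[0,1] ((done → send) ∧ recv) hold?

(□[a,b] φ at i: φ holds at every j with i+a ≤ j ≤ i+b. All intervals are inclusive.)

0

Evaluate at each i in [0,8]:
  i=0: ✗ (fails at j=1)
  i=1: ✗ (fails at j=1)
  i=2: ✗ (fails at j=3)
  i=3: ✗ (fails at j=3)
  i=4: ✗ (fails at j=4)
  i=5: ✗ (fails at j=6)
  i=6: ✗ (fails at j=6)
  i=7: ✗ (fails at j=8)
  i=8: ✗ (fails at j=8)
Positions where it holds: {} → 0.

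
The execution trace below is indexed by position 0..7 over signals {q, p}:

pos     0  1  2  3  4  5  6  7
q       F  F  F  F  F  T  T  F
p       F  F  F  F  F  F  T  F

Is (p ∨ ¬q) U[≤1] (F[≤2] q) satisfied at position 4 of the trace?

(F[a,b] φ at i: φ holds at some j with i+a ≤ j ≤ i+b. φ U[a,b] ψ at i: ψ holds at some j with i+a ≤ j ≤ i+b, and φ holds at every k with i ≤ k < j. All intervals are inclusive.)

Need some j in [4,5] with F[≤2] q, and (p ∨ ¬q) at every k in [4,j-1].
  j=4: F[≤2] q holds; no prefix to check → satisfied.

Yes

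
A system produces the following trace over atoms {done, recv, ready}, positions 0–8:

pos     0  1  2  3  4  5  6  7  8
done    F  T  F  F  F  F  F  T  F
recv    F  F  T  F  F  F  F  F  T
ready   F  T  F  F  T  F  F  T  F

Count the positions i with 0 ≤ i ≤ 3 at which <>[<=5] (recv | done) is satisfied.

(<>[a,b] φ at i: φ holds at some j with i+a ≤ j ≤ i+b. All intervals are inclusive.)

4

Evaluate at each i in [0,3]:
  i=0: ✓ (witness j=1)
  i=1: ✓ (witness j=1)
  i=2: ✓ (witness j=2)
  i=3: ✓ (witness j=7)
Positions where it holds: {0, 1, 2, 3} → 4.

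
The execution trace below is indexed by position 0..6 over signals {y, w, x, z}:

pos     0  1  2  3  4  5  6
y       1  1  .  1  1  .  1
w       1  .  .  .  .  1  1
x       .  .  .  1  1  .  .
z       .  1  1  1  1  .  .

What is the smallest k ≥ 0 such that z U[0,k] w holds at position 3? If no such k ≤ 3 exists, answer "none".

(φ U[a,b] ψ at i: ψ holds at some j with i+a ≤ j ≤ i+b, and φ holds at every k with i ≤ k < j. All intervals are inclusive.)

Need earliest j ≥ 3 with w, and z at every k in [3,j-1].
  j=3: rhs fails.
  j=4: rhs fails.
  j=5: rhs holds; lhs holds on [3,4]. k = 2.

2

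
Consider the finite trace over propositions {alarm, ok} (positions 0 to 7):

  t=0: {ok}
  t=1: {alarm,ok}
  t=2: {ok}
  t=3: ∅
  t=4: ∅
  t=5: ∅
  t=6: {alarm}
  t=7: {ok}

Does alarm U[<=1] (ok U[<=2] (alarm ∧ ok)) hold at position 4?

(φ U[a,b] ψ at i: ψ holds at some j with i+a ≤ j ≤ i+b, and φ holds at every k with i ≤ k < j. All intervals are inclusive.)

Does not hold

Need some j in [4,5] with (ok U[<=2] (alarm ∧ ok)), and alarm at every k in [4,j-1].
  j=4: (ok U[<=2] (alarm ∧ ok)) — fails.
  j=5: (ok U[<=2] (alarm ∧ ok)) — fails.
No j in the window works → until fails.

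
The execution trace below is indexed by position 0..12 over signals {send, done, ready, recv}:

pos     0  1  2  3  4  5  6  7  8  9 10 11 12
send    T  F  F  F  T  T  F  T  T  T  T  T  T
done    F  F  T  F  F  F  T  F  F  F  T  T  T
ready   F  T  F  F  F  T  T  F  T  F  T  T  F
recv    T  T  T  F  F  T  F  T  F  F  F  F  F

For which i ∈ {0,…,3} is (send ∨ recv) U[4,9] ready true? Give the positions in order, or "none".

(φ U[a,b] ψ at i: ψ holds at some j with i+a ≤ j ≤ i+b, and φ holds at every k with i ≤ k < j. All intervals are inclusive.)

none

Evaluate at each i in [0,3]:
  i=0: ✗ (lhs fails at k=3 before rhs at j=5)
  i=1: ✗ (lhs fails at k=3 before rhs at j=5)
  i=2: ✗ (lhs fails at k=3 before rhs at j=6)
  i=3: ✗ (lhs fails at k=3 before rhs at j=8)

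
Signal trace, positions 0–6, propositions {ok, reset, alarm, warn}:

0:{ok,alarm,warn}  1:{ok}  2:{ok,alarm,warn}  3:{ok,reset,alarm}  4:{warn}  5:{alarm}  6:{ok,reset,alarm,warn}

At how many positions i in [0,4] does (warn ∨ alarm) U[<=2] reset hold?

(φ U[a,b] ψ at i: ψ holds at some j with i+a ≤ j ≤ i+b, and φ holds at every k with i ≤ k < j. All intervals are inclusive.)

Evaluate at each i in [0,4]:
  i=0: ✗ (no rhs in [0,2])
  i=1: ✗ (lhs fails at k=1 before rhs at j=3)
  i=2: ✓ (rhs at j=3; lhs holds on [2,2])
  i=3: ✓ (rhs at j=3)
  i=4: ✓ (rhs at j=6; lhs holds on [4,5])
Positions where it holds: {2, 3, 4} → 3.

3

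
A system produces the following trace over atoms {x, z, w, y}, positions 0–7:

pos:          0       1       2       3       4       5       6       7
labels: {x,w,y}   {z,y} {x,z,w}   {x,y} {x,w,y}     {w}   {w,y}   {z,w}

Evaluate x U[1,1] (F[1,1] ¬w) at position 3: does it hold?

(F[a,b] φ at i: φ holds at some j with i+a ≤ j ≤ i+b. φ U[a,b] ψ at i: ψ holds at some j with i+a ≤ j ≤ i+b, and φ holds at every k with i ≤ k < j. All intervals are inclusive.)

No

Need some j in [4,4] with F[1,1] ¬w, and x at every k in [3,j-1].
  j=4: F[1,1] ¬w — fails (none in [5,5]).
No j in the window works → until fails.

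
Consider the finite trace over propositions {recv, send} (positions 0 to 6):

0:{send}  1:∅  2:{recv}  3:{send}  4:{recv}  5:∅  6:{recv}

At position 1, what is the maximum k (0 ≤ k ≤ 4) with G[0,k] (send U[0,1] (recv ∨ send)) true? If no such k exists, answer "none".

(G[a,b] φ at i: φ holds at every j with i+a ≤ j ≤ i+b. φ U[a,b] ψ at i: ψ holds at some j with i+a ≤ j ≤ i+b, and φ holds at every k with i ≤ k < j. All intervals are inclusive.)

none

(send U[0,1] (recv ∨ send)) must hold from j=1 onward; find where it first fails.
  j=1: fails → no k works.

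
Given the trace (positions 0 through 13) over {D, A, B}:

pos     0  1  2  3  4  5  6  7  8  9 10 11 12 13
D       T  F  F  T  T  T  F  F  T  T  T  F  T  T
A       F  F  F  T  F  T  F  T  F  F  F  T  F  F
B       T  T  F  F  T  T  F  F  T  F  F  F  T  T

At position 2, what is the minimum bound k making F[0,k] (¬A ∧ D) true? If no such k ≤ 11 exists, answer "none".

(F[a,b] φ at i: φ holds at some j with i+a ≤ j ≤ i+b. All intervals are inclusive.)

Scan j = 2,3,… for (¬A ∧ D):
  j=2: fails
  j=3: fails
  j=4: holds
First hit at j=4, so smallest k = 4-2 = 2.

2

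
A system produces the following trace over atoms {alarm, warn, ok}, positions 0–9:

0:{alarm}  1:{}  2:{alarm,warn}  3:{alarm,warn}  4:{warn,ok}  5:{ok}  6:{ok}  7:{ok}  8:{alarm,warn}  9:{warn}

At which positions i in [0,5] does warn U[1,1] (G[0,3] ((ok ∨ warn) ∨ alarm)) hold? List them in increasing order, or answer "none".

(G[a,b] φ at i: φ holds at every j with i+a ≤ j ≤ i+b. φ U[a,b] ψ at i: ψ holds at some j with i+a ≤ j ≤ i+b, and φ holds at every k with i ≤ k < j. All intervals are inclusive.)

2, 3, 4

Evaluate at each i in [0,5]:
  i=0: ✗ (no rhs in [1,1])
  i=1: ✗ (lhs fails at k=1 before rhs at j=2)
  i=2: ✓ (rhs at j=3; lhs holds on [2,2])
  i=3: ✓ (rhs at j=4; lhs holds on [3,3])
  i=4: ✓ (rhs at j=5; lhs holds on [4,4])
  i=5: ✗ (lhs fails at k=5 before rhs at j=6)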